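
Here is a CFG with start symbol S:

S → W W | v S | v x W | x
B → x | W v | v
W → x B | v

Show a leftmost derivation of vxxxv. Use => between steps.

S=>WW=>vW=>vxB=>vxWv=>vxxBv=>vxxxv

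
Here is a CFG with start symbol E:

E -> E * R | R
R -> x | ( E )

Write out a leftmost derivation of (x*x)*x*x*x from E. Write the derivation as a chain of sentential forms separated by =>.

E => E*R   [E -> E * R]
E*R => E*R*R   [E -> E * R]
E*R*R => E*R*R*R   [E -> E * R]
E*R*R*R => R*R*R*R   [E -> R]
R*R*R*R => (E)*R*R*R   [R -> ( E )]
(E)*R*R*R => (E*R)*R*R*R   [E -> E * R]
(E*R)*R*R*R => (R*R)*R*R*R   [E -> R]
(R*R)*R*R*R => (x*R)*R*R*R   [R -> x]
(x*R)*R*R*R => (x*x)*R*R*R   [R -> x]
(x*x)*R*R*R => (x*x)*x*R*R   [R -> x]
(x*x)*x*R*R => (x*x)*x*x*R   [R -> x]
(x*x)*x*x*R => (x*x)*x*x*x   [R -> x]

E => E*R => E*R*R => E*R*R*R => R*R*R*R => (E)*R*R*R => (E*R)*R*R*R => (R*R)*R*R*R => (x*R)*R*R*R => (x*x)*R*R*R => (x*x)*x*R*R => (x*x)*x*x*R => (x*x)*x*x*x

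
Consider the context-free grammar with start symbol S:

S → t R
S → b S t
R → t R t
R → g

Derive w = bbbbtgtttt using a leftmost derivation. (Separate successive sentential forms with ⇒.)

S ⇒ bSt   [S → b S t]
bSt ⇒ bbStt   [S → b S t]
bbStt ⇒ bbbSttt   [S → b S t]
bbbSttt ⇒ bbbbStttt   [S → b S t]
bbbbStttt ⇒ bbbbtRtttt   [S → t R]
bbbbtRtttt ⇒ bbbbtgtttt   [R → g]

S ⇒ bSt ⇒ bbStt ⇒ bbbSttt ⇒ bbbbStttt ⇒ bbbbtRtttt ⇒ bbbbtgtttt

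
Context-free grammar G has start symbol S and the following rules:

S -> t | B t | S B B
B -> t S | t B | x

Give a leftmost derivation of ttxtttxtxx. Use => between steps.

S => SBB => SBBBB => tBBBB => ttSBBB => ttBtBBB => ttxtBBB => ttxttBBB => ttxtttSBB => ttxtttBtBB => ttxtttxtBB => ttxtttxtxB => ttxtttxtxx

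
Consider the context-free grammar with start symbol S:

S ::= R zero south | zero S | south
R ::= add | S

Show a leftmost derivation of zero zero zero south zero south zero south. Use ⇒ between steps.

S ⇒ zero S ⇒ zero R zero south ⇒ zero S zero south ⇒ zero R zero south zero south ⇒ zero S zero south zero south ⇒ zero zero S zero south zero south ⇒ zero zero zero S zero south zero south ⇒ zero zero zero south zero south zero south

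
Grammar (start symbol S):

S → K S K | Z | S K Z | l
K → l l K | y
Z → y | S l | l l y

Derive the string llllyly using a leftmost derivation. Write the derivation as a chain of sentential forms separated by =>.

S=>KSK=>llKSK=>llllKSK=>llllySK=>llllylK=>llllyly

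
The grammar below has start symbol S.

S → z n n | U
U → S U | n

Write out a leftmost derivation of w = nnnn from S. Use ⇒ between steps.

S⇒U⇒SU⇒UU⇒SUU⇒UUU⇒SUUU⇒UUUU⇒nUUU⇒nnUU⇒nnnU⇒nnnn

S ⇒ U   [S → U]
U ⇒ SU   [U → S U]
SU ⇒ UU   [S → U]
UU ⇒ SUU   [U → S U]
SUU ⇒ UUU   [S → U]
UUU ⇒ SUUU   [U → S U]
SUUU ⇒ UUUU   [S → U]
UUUU ⇒ nUUU   [U → n]
nUUU ⇒ nnUU   [U → n]
nnUU ⇒ nnnU   [U → n]
nnnU ⇒ nnnn   [U → n]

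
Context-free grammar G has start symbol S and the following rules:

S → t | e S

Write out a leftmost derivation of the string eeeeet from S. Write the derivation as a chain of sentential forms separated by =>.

S=>eS=>eeS=>eeeS=>eeeeS=>eeeeeS=>eeeeet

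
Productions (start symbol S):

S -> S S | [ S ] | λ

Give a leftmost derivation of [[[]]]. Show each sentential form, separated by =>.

S=>SS=>[S]S=>[[S]]S=>[[[S]]]S=>[[[]]]S=>[[[]]]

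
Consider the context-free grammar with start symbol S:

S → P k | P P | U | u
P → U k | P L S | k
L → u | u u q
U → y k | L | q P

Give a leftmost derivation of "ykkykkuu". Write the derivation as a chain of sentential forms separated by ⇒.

S ⇒ PP ⇒ UkP ⇒ ykkP ⇒ ykkPLS ⇒ ykkUkLS ⇒ ykkykkLS ⇒ ykkykkuS ⇒ ykkykkuu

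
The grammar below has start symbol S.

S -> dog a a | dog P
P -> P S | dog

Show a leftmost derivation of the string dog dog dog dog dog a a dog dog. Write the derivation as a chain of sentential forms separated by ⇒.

S ⇒ dog P ⇒ dog P S ⇒ dog dog S ⇒ dog dog dog P ⇒ dog dog dog P S ⇒ dog dog dog P S S ⇒ dog dog dog dog S S ⇒ dog dog dog dog dog a a S ⇒ dog dog dog dog dog a a dog P ⇒ dog dog dog dog dog a a dog dog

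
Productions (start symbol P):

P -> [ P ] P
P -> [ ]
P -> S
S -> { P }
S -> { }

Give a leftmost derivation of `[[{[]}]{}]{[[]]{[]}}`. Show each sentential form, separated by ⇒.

P ⇒ [P]P ⇒ [[P]P]P ⇒ [[S]P]P ⇒ [[{P}]P]P ⇒ [[{[]}]P]P ⇒ [[{[]}]S]P ⇒ [[{[]}]{}]P ⇒ [[{[]}]{}]S ⇒ [[{[]}]{}]{P} ⇒ [[{[]}]{}]{[P]P} ⇒ [[{[]}]{}]{[[]]P} ⇒ [[{[]}]{}]{[[]]S} ⇒ [[{[]}]{}]{[[]]{P}} ⇒ [[{[]}]{}]{[[]]{[]}}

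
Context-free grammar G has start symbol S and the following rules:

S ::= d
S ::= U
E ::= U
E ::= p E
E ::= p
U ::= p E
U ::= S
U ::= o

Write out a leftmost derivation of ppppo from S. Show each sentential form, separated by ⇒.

S ⇒ U   [S ::= U]
U ⇒ pE   [U ::= p E]
pE ⇒ ppE   [E ::= p E]
ppE ⇒ pppE   [E ::= p E]
pppE ⇒ ppppE   [E ::= p E]
ppppE ⇒ ppppU   [E ::= U]
ppppU ⇒ ppppo   [U ::= o]

S ⇒ U ⇒ pE ⇒ ppE ⇒ pppE ⇒ ppppE ⇒ ppppU ⇒ ppppo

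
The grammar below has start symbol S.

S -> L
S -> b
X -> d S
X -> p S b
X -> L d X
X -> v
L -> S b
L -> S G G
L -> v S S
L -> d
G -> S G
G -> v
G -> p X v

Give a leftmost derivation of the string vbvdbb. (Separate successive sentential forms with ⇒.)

S ⇒ L   [S -> L]
L ⇒ vSS   [L -> v S S]
vSS ⇒ vbS   [S -> b]
vbS ⇒ vbL   [S -> L]
vbL ⇒ vbvSS   [L -> v S S]
vbvSS ⇒ vbvLS   [S -> L]
vbvLS ⇒ vbvSbS   [L -> S b]
vbvSbS ⇒ vbvLbS   [S -> L]
vbvLbS ⇒ vbvdbS   [L -> d]
vbvdbS ⇒ vbvdbb   [S -> b]

S⇒L⇒vSS⇒vbS⇒vbL⇒vbvSS⇒vbvLS⇒vbvSbS⇒vbvLbS⇒vbvdbS⇒vbvdbb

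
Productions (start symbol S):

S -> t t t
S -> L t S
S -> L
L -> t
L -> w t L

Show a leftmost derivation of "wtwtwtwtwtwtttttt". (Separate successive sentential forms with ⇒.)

S ⇒ LtS ⇒ wtLtS ⇒ wtwtLtS ⇒ wtwtwtLtS ⇒ wtwtwtwtLtS ⇒ wtwtwtwtwtLtS ⇒ wtwtwtwtwtwtLtS ⇒ wtwtwtwtwtwtttS ⇒ wtwtwtwtwtwtttttt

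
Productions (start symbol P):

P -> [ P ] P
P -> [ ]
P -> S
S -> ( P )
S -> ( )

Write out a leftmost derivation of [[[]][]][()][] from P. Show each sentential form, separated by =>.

P => [P]P   [P -> [ P ] P]
[P]P => [[P]P]P   [P -> [ P ] P]
[[P]P]P => [[[]]P]P   [P -> [ ]]
[[[]]P]P => [[[]][]]P   [P -> [ ]]
[[[]][]]P => [[[]][]][P]P   [P -> [ P ] P]
[[[]][]][P]P => [[[]][]][S]P   [P -> S]
[[[]][]][S]P => [[[]][]][()]P   [S -> ( )]
[[[]][]][()]P => [[[]][]][()][]   [P -> [ ]]

P => [P]P => [[P]P]P => [[[]]P]P => [[[]][]]P => [[[]][]][P]P => [[[]][]][S]P => [[[]][]][()]P => [[[]][]][()][]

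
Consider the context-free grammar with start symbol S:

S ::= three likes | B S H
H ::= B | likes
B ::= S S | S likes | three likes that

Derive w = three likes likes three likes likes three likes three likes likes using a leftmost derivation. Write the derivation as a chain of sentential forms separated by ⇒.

S ⇒ B S H ⇒ S S S H ⇒ B S H S S H ⇒ S likes S H S S H ⇒ three likes likes S H S S H ⇒ three likes likes three likes H S S H ⇒ three likes likes three likes likes S S H ⇒ three likes likes three likes likes three likes S H ⇒ three likes likes three likes likes three likes three likes H ⇒ three likes likes three likes likes three likes three likes likes

S ⇒ B S H   [S ::= B S H]
B S H ⇒ S S S H   [B ::= S S]
S S S H ⇒ B S H S S H   [S ::= B S H]
B S H S S H ⇒ S likes S H S S H   [B ::= S likes]
S likes S H S S H ⇒ three likes likes S H S S H   [S ::= three likes]
three likes likes S H S S H ⇒ three likes likes three likes H S S H   [S ::= three likes]
three likes likes three likes H S S H ⇒ three likes likes three likes likes S S H   [H ::= likes]
three likes likes three likes likes S S H ⇒ three likes likes three likes likes three likes S H   [S ::= three likes]
three likes likes three likes likes three likes S H ⇒ three likes likes three likes likes three likes three likes H   [S ::= three likes]
three likes likes three likes likes three likes three likes H ⇒ three likes likes three likes likes three likes three likes likes   [H ::= likes]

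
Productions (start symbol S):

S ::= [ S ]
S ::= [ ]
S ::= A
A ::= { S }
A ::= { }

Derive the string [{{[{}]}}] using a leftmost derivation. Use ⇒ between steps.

S ⇒ [S]   [S ::= [ S ]]
[S] ⇒ [A]   [S ::= A]
[A] ⇒ [{S}]   [A ::= { S }]
[{S}] ⇒ [{A}]   [S ::= A]
[{A}] ⇒ [{{S}}]   [A ::= { S }]
[{{S}}] ⇒ [{{[S]}}]   [S ::= [ S ]]
[{{[S]}}] ⇒ [{{[A]}}]   [S ::= A]
[{{[A]}}] ⇒ [{{[{}]}}]   [A ::= { }]

S ⇒ [S] ⇒ [A] ⇒ [{S}] ⇒ [{A}] ⇒ [{{S}}] ⇒ [{{[S]}}] ⇒ [{{[A]}}] ⇒ [{{[{}]}}]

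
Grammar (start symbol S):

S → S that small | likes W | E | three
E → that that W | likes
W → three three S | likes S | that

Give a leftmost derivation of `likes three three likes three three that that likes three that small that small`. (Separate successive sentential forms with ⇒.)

S ⇒ likes W ⇒ likes three three S ⇒ likes three three S that small ⇒ likes three three likes W that small ⇒ likes three three likes three three S that small ⇒ likes three three likes three three S that small that small ⇒ likes three three likes three three E that small that small ⇒ likes three three likes three three that that W that small that small ⇒ likes three three likes three three that that likes S that small that small ⇒ likes three three likes three three that that likes three that small that small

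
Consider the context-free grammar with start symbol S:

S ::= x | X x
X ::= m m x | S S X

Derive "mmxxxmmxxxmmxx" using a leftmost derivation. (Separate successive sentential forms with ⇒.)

S ⇒ Xx   [S ::= X x]
Xx ⇒ SSXx   [X ::= S S X]
SSXx ⇒ XxSXx   [S ::= X x]
XxSXx ⇒ SSXxSXx   [X ::= S S X]
SSXxSXx ⇒ XxSXxSXx   [S ::= X x]
XxSXxSXx ⇒ mmxxSXxSXx   [X ::= m m x]
mmxxSXxSXx ⇒ mmxxxXxSXx   [S ::= x]
mmxxxXxSXx ⇒ mmxxxmmxxSXx   [X ::= m m x]
mmxxxmmxxSXx ⇒ mmxxxmmxxxXx   [S ::= x]
mmxxxmmxxxXx ⇒ mmxxxmmxxxmmxx   [X ::= m m x]

S⇒Xx⇒SSXx⇒XxSXx⇒SSXxSXx⇒XxSXxSXx⇒mmxxSXxSXx⇒mmxxxXxSXx⇒mmxxxmmxxSXx⇒mmxxxmmxxxXx⇒mmxxxmmxxxmmxx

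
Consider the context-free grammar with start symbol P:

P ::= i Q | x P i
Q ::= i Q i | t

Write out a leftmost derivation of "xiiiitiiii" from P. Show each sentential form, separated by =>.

P => xPi   [P ::= x P i]
xPi => xiQi   [P ::= i Q]
xiQi => xiiQii   [Q ::= i Q i]
xiiQii => xiiiQiii   [Q ::= i Q i]
xiiiQiii => xiiiiQiiii   [Q ::= i Q i]
xiiiiQiiii => xiiiitiiii   [Q ::= t]

P=>xPi=>xiQi=>xiiQii=>xiiiQiii=>xiiiiQiiii=>xiiiitiiii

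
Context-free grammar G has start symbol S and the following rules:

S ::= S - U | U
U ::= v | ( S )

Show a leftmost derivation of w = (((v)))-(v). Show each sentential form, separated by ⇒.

S⇒S-U⇒U-U⇒(S)-U⇒(U)-U⇒((S))-U⇒((U))-U⇒(((S)))-U⇒(((U)))-U⇒(((v)))-U⇒(((v)))-(S)⇒(((v)))-(U)⇒(((v)))-(v)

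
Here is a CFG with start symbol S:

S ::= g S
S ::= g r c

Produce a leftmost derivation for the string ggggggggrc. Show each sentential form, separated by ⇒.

S⇒gS⇒ggS⇒gggS⇒ggggS⇒gggggS⇒ggggggS⇒gggggggS⇒ggggggggrc

S ⇒ gS   [S ::= g S]
gS ⇒ ggS   [S ::= g S]
ggS ⇒ gggS   [S ::= g S]
gggS ⇒ ggggS   [S ::= g S]
ggggS ⇒ gggggS   [S ::= g S]
gggggS ⇒ ggggggS   [S ::= g S]
ggggggS ⇒ gggggggS   [S ::= g S]
gggggggS ⇒ ggggggggrc   [S ::= g r c]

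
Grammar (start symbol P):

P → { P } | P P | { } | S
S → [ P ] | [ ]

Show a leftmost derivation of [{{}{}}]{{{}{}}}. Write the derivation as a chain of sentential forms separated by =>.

P => PP => SP => [P]P => [{P}]P => [{PP}]P => [{{}P}]P => [{{}{}}]P => [{{}{}}]{P} => [{{}{}}]{{P}} => [{{}{}}]{{PP}} => [{{}{}}]{{{}P}} => [{{}{}}]{{{}{}}}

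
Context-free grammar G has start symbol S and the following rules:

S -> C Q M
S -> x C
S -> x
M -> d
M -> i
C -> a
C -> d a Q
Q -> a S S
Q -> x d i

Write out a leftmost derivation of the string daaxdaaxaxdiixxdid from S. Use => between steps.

S => CQM   [S -> C Q M]
CQM => daQQM   [C -> d a Q]
daQQM => daaSSQM   [Q -> a S S]
daaSSQM => daaxCSQM   [S -> x C]
daaxCSQM => daaxdaQSQM   [C -> d a Q]
daaxdaQSQM => daaxdaaSSSQM   [Q -> a S S]
daaxdaaSSSQM => daaxdaaxSSQM   [S -> x]
daaxdaaxSSQM => daaxdaaxCQMSQM   [S -> C Q M]
daaxdaaxCQMSQM => daaxdaaxaQMSQM   [C -> a]
daaxdaaxaQMSQM => daaxdaaxaxdiMSQM   [Q -> x d i]
daaxdaaxaxdiMSQM => daaxdaaxaxdiiSQM   [M -> i]
daaxdaaxaxdiiSQM => daaxdaaxaxdiixQM   [S -> x]
daaxdaaxaxdiixQM => daaxdaaxaxdiixxdiM   [Q -> x d i]
daaxdaaxaxdiixxdiM => daaxdaaxaxdiixxdid   [M -> d]

S => CQM => daQQM => daaSSQM => daaxCSQM => daaxdaQSQM => daaxdaaSSSQM => daaxdaaxSSQM => daaxdaaxCQMSQM => daaxdaaxaQMSQM => daaxdaaxaxdiMSQM => daaxdaaxaxdiiSQM => daaxdaaxaxdiixQM => daaxdaaxaxdiixxdiM => daaxdaaxaxdiixxdid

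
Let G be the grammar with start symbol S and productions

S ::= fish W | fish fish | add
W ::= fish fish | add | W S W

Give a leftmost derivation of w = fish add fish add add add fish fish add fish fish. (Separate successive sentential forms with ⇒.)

S ⇒ fish W ⇒ fish W S W ⇒ fish W S W S W ⇒ fish W S W S W S W ⇒ fish add S W S W S W ⇒ fish add fish W W S W S W ⇒ fish add fish add W S W S W ⇒ fish add fish add add S W S W ⇒ fish add fish add add add W S W ⇒ fish add fish add add add fish fish S W ⇒ fish add fish add add add fish fish add W ⇒ fish add fish add add add fish fish add fish fish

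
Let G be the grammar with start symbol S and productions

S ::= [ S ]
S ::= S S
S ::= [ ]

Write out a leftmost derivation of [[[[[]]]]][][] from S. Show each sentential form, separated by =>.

S => SS => SSS => [S]SS => [[S]]SS => [[[S]]]SS => [[[[S]]]]SS => [[[[[]]]]]SS => [[[[[]]]]][]S => [[[[[]]]]][][]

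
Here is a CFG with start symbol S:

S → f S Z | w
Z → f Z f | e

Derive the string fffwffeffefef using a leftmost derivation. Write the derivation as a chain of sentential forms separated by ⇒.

S ⇒ fSZ ⇒ ffSZZ ⇒ fffSZZZ ⇒ fffwZZZ ⇒ fffwfZfZZ ⇒ fffwffZffZZ ⇒ fffwffeffZZ ⇒ fffwffeffeZ ⇒ fffwffeffefZf ⇒ fffwffeffefef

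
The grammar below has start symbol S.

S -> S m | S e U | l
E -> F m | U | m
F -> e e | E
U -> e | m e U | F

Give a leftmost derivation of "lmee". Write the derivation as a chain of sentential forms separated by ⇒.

S ⇒ SeU ⇒ SmeU ⇒ lmeU ⇒ lmee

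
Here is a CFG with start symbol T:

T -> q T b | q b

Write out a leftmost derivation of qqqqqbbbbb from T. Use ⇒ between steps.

T ⇒ qTb   [T -> q T b]
qTb ⇒ qqTbb   [T -> q T b]
qqTbb ⇒ qqqTbbb   [T -> q T b]
qqqTbbb ⇒ qqqqTbbbb   [T -> q T b]
qqqqTbbbb ⇒ qqqqqbbbbb   [T -> q b]

T ⇒ qTb ⇒ qqTbb ⇒ qqqTbbb ⇒ qqqqTbbbb ⇒ qqqqqbbbbb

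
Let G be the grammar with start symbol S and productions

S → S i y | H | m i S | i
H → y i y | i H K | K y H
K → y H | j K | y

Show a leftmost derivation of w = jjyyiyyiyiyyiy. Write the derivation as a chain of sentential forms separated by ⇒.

S⇒Siy⇒Hiy⇒KyHiy⇒jKyHiy⇒jjKyHiy⇒jjyHyHiy⇒jjyyiyyHiy⇒jjyyiyyiHKiy⇒jjyyiyyiyiyKiy⇒jjyyiyyiyiyyiy

S ⇒ Siy   [S → S i y]
Siy ⇒ Hiy   [S → H]
Hiy ⇒ KyHiy   [H → K y H]
KyHiy ⇒ jKyHiy   [K → j K]
jKyHiy ⇒ jjKyHiy   [K → j K]
jjKyHiy ⇒ jjyHyHiy   [K → y H]
jjyHyHiy ⇒ jjyyiyyHiy   [H → y i y]
jjyyiyyHiy ⇒ jjyyiyyiHKiy   [H → i H K]
jjyyiyyiHKiy ⇒ jjyyiyyiyiyKiy   [H → y i y]
jjyyiyyiyiyKiy ⇒ jjyyiyyiyiyyiy   [K → y]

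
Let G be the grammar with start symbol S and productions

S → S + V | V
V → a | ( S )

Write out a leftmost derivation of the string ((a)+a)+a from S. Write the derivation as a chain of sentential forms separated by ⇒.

S ⇒ S+V ⇒ V+V ⇒ (S)+V ⇒ (S+V)+V ⇒ (V+V)+V ⇒ ((S)+V)+V ⇒ ((V)+V)+V ⇒ ((a)+V)+V ⇒ ((a)+a)+V ⇒ ((a)+a)+a

S ⇒ S+V   [S → S + V]
S+V ⇒ V+V   [S → V]
V+V ⇒ (S)+V   [V → ( S )]
(S)+V ⇒ (S+V)+V   [S → S + V]
(S+V)+V ⇒ (V+V)+V   [S → V]
(V+V)+V ⇒ ((S)+V)+V   [V → ( S )]
((S)+V)+V ⇒ ((V)+V)+V   [S → V]
((V)+V)+V ⇒ ((a)+V)+V   [V → a]
((a)+V)+V ⇒ ((a)+a)+V   [V → a]
((a)+a)+V ⇒ ((a)+a)+a   [V → a]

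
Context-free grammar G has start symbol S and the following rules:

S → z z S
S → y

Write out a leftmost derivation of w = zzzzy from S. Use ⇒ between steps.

S ⇒ zzS   [S → z z S]
zzS ⇒ zzzzS   [S → z z S]
zzzzS ⇒ zzzzy   [S → y]

S ⇒ zzS ⇒ zzzzS ⇒ zzzzy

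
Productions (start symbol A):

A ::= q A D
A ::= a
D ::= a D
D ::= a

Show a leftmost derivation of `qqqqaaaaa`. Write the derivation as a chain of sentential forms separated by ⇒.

A ⇒ qAD   [A ::= q A D]
qAD ⇒ qqADD   [A ::= q A D]
qqADD ⇒ qqqADDD   [A ::= q A D]
qqqADDD ⇒ qqqqADDDD   [A ::= q A D]
qqqqADDDD ⇒ qqqqaDDDD   [A ::= a]
qqqqaDDDD ⇒ qqqqaaDDD   [D ::= a]
qqqqaaDDD ⇒ qqqqaaaDD   [D ::= a]
qqqqaaaDD ⇒ qqqqaaaaD   [D ::= a]
qqqqaaaaD ⇒ qqqqaaaaa   [D ::= a]

A ⇒ qAD ⇒ qqADD ⇒ qqqADDD ⇒ qqqqADDDD ⇒ qqqqaDDDD ⇒ qqqqaaDDD ⇒ qqqqaaaDD ⇒ qqqqaaaaD ⇒ qqqqaaaaa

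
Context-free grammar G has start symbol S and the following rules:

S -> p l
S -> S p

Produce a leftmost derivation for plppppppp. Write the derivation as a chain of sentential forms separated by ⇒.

S ⇒ Sp   [S -> S p]
Sp ⇒ Spp   [S -> S p]
Spp ⇒ Sppp   [S -> S p]
Sppp ⇒ Spppp   [S -> S p]
Spppp ⇒ Sppppp   [S -> S p]
Sppppp ⇒ Spppppp   [S -> S p]
Spppppp ⇒ Sppppppp   [S -> S p]
Sppppppp ⇒ plppppppp   [S -> p l]

S ⇒ Sp ⇒ Spp ⇒ Sppp ⇒ Spppp ⇒ Sppppp ⇒ Spppppp ⇒ Sppppppp ⇒ plppppppp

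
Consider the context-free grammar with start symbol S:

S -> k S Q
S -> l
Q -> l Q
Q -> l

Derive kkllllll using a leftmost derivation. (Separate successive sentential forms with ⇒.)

S ⇒ kSQ ⇒ kkSQQ ⇒ kklQQ ⇒ kkllQ ⇒ kklllQ ⇒ kkllllQ ⇒ kklllllQ ⇒ kkllllll

S ⇒ kSQ   [S -> k S Q]
kSQ ⇒ kkSQQ   [S -> k S Q]
kkSQQ ⇒ kklQQ   [S -> l]
kklQQ ⇒ kkllQ   [Q -> l]
kkllQ ⇒ kklllQ   [Q -> l Q]
kklllQ ⇒ kkllllQ   [Q -> l Q]
kkllllQ ⇒ kklllllQ   [Q -> l Q]
kklllllQ ⇒ kkllllll   [Q -> l]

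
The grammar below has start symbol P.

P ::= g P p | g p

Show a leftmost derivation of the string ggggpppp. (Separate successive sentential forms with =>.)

P => gPp   [P ::= g P p]
gPp => ggPpp   [P ::= g P p]
ggPpp => gggPppp   [P ::= g P p]
gggPppp => ggggpppp   [P ::= g p]

P => gPp => ggPpp => gggPppp => ggggpppp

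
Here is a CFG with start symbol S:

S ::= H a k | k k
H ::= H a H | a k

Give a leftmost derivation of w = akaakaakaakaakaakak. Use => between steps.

S=>Hak=>HaHak=>HaHaHak=>HaHaHaHak=>HaHaHaHaHak=>akaHaHaHaHak=>akaHaHaHaHaHak=>akaakaHaHaHaHak=>akaakaakaHaHaHak=>akaakaakaakaHaHak=>akaakaakaakaakaHak=>akaakaakaakaakaakak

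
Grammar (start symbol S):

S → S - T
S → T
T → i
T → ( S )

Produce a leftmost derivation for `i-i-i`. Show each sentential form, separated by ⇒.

S ⇒ S-T   [S → S - T]
S-T ⇒ S-T-T   [S → S - T]
S-T-T ⇒ T-T-T   [S → T]
T-T-T ⇒ i-T-T   [T → i]
i-T-T ⇒ i-i-T   [T → i]
i-i-T ⇒ i-i-i   [T → i]

S⇒S-T⇒S-T-T⇒T-T-T⇒i-T-T⇒i-i-T⇒i-i-i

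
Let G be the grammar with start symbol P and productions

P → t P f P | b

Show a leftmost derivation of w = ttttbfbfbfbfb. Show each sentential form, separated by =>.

P => tPfP => ttPfPfP => tttPfPfPfP => ttttPfPfPfPfP => ttttbfPfPfPfP => ttttbfbfPfPfP => ttttbfbfbfPfP => ttttbfbfbfbfP => ttttbfbfbfbfb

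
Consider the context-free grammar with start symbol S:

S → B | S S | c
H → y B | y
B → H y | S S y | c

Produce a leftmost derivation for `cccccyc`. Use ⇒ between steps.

S ⇒ SS   [S → S S]
SS ⇒ SSS   [S → S S]
SSS ⇒ cSS   [S → c]
cSS ⇒ cBS   [S → B]
cBS ⇒ cSSyS   [B → S S y]
cSSyS ⇒ cSSSyS   [S → S S]
cSSSyS ⇒ cSSSSyS   [S → S S]
cSSSSyS ⇒ ccSSSyS   [S → c]
ccSSSyS ⇒ cccSSyS   [S → c]
cccSSyS ⇒ ccccSyS   [S → c]
ccccSyS ⇒ cccccyS   [S → c]
cccccyS ⇒ cccccyc   [S → c]

S⇒SS⇒SSS⇒cSS⇒cBS⇒cSSyS⇒cSSSyS⇒cSSSSyS⇒ccSSSyS⇒cccSSyS⇒ccccSyS⇒cccccyS⇒cccccyc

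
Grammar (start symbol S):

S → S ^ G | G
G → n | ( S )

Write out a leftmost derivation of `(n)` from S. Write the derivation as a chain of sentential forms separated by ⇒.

S ⇒ G   [S → G]
G ⇒ (S)   [G → ( S )]
(S) ⇒ (G)   [S → G]
(G) ⇒ (n)   [G → n]

S ⇒ G ⇒ (S) ⇒ (G) ⇒ (n)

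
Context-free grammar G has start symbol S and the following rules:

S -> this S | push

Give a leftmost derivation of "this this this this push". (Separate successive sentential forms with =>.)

S => this S   [S -> this S]
this S => this this S   [S -> this S]
this this S => this this this S   [S -> this S]
this this this S => this this this this S   [S -> this S]
this this this this S => this this this this push   [S -> push]

S => this S => this this S => this this this S => this this this this S => this this this this push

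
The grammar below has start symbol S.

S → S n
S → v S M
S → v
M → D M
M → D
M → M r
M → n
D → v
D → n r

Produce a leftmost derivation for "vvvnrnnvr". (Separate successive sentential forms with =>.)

S => vSM   [S → v S M]
vSM => vSnM   [S → S n]
vSnM => vvSMnM   [S → v S M]
vvSMnM => vvvMnM   [S → v]
vvvMnM => vvvDMnM   [M → D M]
vvvDMnM => vvvnrMnM   [D → n r]
vvvnrMnM => vvvnrnnM   [M → n]
vvvnrnnM => vvvnrnnMr   [M → M r]
vvvnrnnMr => vvvnrnnDr   [M → D]
vvvnrnnDr => vvvnrnnvr   [D → v]

S=>vSM=>vSnM=>vvSMnM=>vvvMnM=>vvvDMnM=>vvvnrMnM=>vvvnrnnM=>vvvnrnnMr=>vvvnrnnDr=>vvvnrnnvr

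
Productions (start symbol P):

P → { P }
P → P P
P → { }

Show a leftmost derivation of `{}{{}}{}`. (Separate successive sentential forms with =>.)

P=>PP=>{}P=>{}PP=>{}{P}P=>{}{{}}P=>{}{{}}{}

P => PP   [P → P P]
PP => {}P   [P → { }]
{}P => {}PP   [P → P P]
{}PP => {}{P}P   [P → { P }]
{}{P}P => {}{{}}P   [P → { }]
{}{{}}P => {}{{}}{}   [P → { }]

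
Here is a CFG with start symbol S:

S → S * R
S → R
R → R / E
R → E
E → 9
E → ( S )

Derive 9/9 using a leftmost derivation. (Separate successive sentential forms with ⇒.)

S⇒R⇒R/E⇒E/E⇒9/E⇒9/9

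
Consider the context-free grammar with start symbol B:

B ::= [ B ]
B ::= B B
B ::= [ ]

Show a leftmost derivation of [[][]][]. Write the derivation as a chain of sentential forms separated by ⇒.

B ⇒ BB ⇒ [B]B ⇒ [BB]B ⇒ [[]B]B ⇒ [[][]]B ⇒ [[][]][]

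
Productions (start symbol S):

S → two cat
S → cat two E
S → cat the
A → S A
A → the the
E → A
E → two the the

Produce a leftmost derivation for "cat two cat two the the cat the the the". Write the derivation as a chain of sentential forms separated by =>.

S => cat two E   [S → cat two E]
cat two E => cat two A   [E → A]
cat two A => cat two S A   [A → S A]
cat two S A => cat two cat two E A   [S → cat two E]
cat two cat two E A => cat two cat two A A   [E → A]
cat two cat two A A => cat two cat two the the A   [A → the the]
cat two cat two the the A => cat two cat two the the S A   [A → S A]
cat two cat two the the S A => cat two cat two the the cat the A   [S → cat the]
cat two cat two the the cat the A => cat two cat two the the cat the the the   [A → the the]

S => cat two E => cat two A => cat two S A => cat two cat two E A => cat two cat two A A => cat two cat two the the A => cat two cat two the the S A => cat two cat two the the cat the A => cat two cat two the the cat the the the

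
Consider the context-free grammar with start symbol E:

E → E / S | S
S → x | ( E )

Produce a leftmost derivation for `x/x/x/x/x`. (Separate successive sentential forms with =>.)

E=>E/S=>E/S/S=>E/S/S/S=>E/S/S/S/S=>S/S/S/S/S=>x/S/S/S/S=>x/x/S/S/S=>x/x/x/S/S=>x/x/x/x/S=>x/x/x/x/x

E => E/S   [E → E / S]
E/S => E/S/S   [E → E / S]
E/S/S => E/S/S/S   [E → E / S]
E/S/S/S => E/S/S/S/S   [E → E / S]
E/S/S/S/S => S/S/S/S/S   [E → S]
S/S/S/S/S => x/S/S/S/S   [S → x]
x/S/S/S/S => x/x/S/S/S   [S → x]
x/x/S/S/S => x/x/x/S/S   [S → x]
x/x/x/S/S => x/x/x/x/S   [S → x]
x/x/x/x/S => x/x/x/x/x   [S → x]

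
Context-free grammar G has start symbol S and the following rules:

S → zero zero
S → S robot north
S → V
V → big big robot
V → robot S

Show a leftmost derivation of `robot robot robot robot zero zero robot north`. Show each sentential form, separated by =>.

S => V   [S → V]
V => robot S   [V → robot S]
robot S => robot S robot north   [S → S robot north]
robot S robot north => robot V robot north   [S → V]
robot V robot north => robot robot S robot north   [V → robot S]
robot robot S robot north => robot robot V robot north   [S → V]
robot robot V robot north => robot robot robot S robot north   [V → robot S]
robot robot robot S robot north => robot robot robot V robot north   [S → V]
robot robot robot V robot north => robot robot robot robot S robot north   [V → robot S]
robot robot robot robot S robot north => robot robot robot robot zero zero robot north   [S → zero zero]

S => V => robot S => robot S robot north => robot V robot north => robot robot S robot north => robot robot V robot north => robot robot robot S robot north => robot robot robot V robot north => robot robot robot robot S robot north => robot robot robot robot zero zero robot north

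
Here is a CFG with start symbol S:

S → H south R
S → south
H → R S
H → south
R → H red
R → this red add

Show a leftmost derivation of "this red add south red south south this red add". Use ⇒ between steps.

S ⇒ H south R   [S → H south R]
H south R ⇒ R S south R   [H → R S]
R S south R ⇒ H red S south R   [R → H red]
H red S south R ⇒ R S red S south R   [H → R S]
R S red S south R ⇒ this red add S red S south R   [R → this red add]
this red add S red S south R ⇒ this red add south red S south R   [S → south]
this red add south red S south R ⇒ this red add south red south south R   [S → south]
this red add south red south south R ⇒ this red add south red south south this red add   [R → this red add]

S ⇒ H south R ⇒ R S south R ⇒ H red S south R ⇒ R S red S south R ⇒ this red add S red S south R ⇒ this red add south red S south R ⇒ this red add south red south south R ⇒ this red add south red south south this red add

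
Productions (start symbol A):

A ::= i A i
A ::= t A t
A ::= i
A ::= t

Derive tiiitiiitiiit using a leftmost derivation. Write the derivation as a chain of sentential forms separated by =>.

A => tAt => tiAit => tiiAiit => tiiiAiiit => tiiitAtiiit => tiiitiAitiiit => tiiitiiitiiit

A => tAt   [A ::= t A t]
tAt => tiAit   [A ::= i A i]
tiAit => tiiAiit   [A ::= i A i]
tiiAiit => tiiiAiiit   [A ::= i A i]
tiiiAiiit => tiiitAtiiit   [A ::= t A t]
tiiitAtiiit => tiiitiAitiiit   [A ::= i A i]
tiiitiAitiiit => tiiitiiitiiit   [A ::= i]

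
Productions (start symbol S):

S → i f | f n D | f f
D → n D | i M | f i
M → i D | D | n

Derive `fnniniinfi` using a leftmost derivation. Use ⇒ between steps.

S⇒fnD⇒fnnD⇒fnniM⇒fnniD⇒fnninD⇒fnniniM⇒fnniniiD⇒fnniniinD⇒fnniniinfi

S ⇒ fnD   [S → f n D]
fnD ⇒ fnnD   [D → n D]
fnnD ⇒ fnniM   [D → i M]
fnniM ⇒ fnniD   [M → D]
fnniD ⇒ fnninD   [D → n D]
fnninD ⇒ fnniniM   [D → i M]
fnniniM ⇒ fnniniiD   [M → i D]
fnniniiD ⇒ fnniniinD   [D → n D]
fnniniinD ⇒ fnniniinfi   [D → f i]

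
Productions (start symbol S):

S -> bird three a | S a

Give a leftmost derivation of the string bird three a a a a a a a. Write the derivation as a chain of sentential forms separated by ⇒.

S ⇒ S a   [S -> S a]
S a ⇒ S a a   [S -> S a]
S a a ⇒ S a a a   [S -> S a]
S a a a ⇒ S a a a a   [S -> S a]
S a a a a ⇒ S a a a a a   [S -> S a]
S a a a a a ⇒ S a a a a a a   [S -> S a]
S a a a a a a ⇒ bird three a a a a a a a   [S -> bird three a]

S ⇒ S a ⇒ S a a ⇒ S a a a ⇒ S a a a a ⇒ S a a a a a ⇒ S a a a a a a ⇒ bird three a a a a a a a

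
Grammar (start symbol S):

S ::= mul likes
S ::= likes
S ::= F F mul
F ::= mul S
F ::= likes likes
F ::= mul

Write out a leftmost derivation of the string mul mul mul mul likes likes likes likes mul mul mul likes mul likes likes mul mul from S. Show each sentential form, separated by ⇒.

S ⇒ F F mul   [S ::= F F mul]
F F mul ⇒ mul F mul   [F ::= mul]
mul F mul ⇒ mul mul S mul   [F ::= mul S]
mul mul S mul ⇒ mul mul F F mul mul   [S ::= F F mul]
mul mul F F mul mul ⇒ mul mul mul S F mul mul   [F ::= mul S]
mul mul mul S F mul mul ⇒ mul mul mul F F mul F mul mul   [S ::= F F mul]
mul mul mul F F mul F mul mul ⇒ mul mul mul mul S F mul F mul mul   [F ::= mul S]
mul mul mul mul S F mul F mul mul ⇒ mul mul mul mul F F mul F mul F mul mul   [S ::= F F mul]
mul mul mul mul F F mul F mul F mul mul ⇒ mul mul mul mul likes likes F mul F mul F mul mul   [F ::= likes likes]
mul mul mul mul likes likes F mul F mul F mul mul ⇒ mul mul mul mul likes likes likes likes mul F mul F mul mul   [F ::= likes likes]
mul mul mul mul likes likes likes likes mul F mul F mul mul ⇒ mul mul mul mul likes likes likes likes mul mul S mul F mul mul   [F ::= mul S]
mul mul mul mul likes likes likes likes mul mul S mul F mul mul ⇒ mul mul mul mul likes likes likes likes mul mul mul likes mul F mul mul   [S ::= mul likes]
mul mul mul mul likes likes likes likes mul mul mul likes mul F mul mul ⇒ mul mul mul mul likes likes likes likes mul mul mul likes mul likes likes mul mul   [F ::= likes likes]

S ⇒ F F mul ⇒ mul F mul ⇒ mul mul S mul ⇒ mul mul F F mul mul ⇒ mul mul mul S F mul mul ⇒ mul mul mul F F mul F mul mul ⇒ mul mul mul mul S F mul F mul mul ⇒ mul mul mul mul F F mul F mul F mul mul ⇒ mul mul mul mul likes likes F mul F mul F mul mul ⇒ mul mul mul mul likes likes likes likes mul F mul F mul mul ⇒ mul mul mul mul likes likes likes likes mul mul S mul F mul mul ⇒ mul mul mul mul likes likes likes likes mul mul mul likes mul F mul mul ⇒ mul mul mul mul likes likes likes likes mul mul mul likes mul likes likes mul mul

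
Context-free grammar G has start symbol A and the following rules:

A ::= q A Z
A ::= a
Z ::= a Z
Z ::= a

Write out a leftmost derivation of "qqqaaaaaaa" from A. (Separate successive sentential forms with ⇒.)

A ⇒ qAZ   [A ::= q A Z]
qAZ ⇒ qqAZZ   [A ::= q A Z]
qqAZZ ⇒ qqqAZZZ   [A ::= q A Z]
qqqAZZZ ⇒ qqqaZZZ   [A ::= a]
qqqaZZZ ⇒ qqqaaZZZ   [Z ::= a Z]
qqqaaZZZ ⇒ qqqaaaZZ   [Z ::= a]
qqqaaaZZ ⇒ qqqaaaaZZ   [Z ::= a Z]
qqqaaaaZZ ⇒ qqqaaaaaZ   [Z ::= a]
qqqaaaaaZ ⇒ qqqaaaaaaZ   [Z ::= a Z]
qqqaaaaaaZ ⇒ qqqaaaaaaa   [Z ::= a]

A ⇒ qAZ ⇒ qqAZZ ⇒ qqqAZZZ ⇒ qqqaZZZ ⇒ qqqaaZZZ ⇒ qqqaaaZZ ⇒ qqqaaaaZZ ⇒ qqqaaaaaZ ⇒ qqqaaaaaaZ ⇒ qqqaaaaaaa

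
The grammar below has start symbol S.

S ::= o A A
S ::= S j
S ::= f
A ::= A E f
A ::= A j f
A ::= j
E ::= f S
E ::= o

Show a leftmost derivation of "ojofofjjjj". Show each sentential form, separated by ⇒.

S ⇒ Sj ⇒ Sjj ⇒ Sjjj ⇒ oAAjjj ⇒ oAEfAjjj ⇒ oAEfEfAjjj ⇒ ojEfEfAjjj ⇒ ojofEfAjjj ⇒ ojofofAjjj ⇒ ojofofjjjj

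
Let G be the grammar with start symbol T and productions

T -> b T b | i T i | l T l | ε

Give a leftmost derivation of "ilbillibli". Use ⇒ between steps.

T⇒iTi⇒ilTli⇒ilbTbli⇒ilbiTibli⇒ilbilTlibli⇒ilbillibli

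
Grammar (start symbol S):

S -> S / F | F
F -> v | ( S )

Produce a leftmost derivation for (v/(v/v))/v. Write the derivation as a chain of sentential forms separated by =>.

S => S/F => F/F => (S)/F => (S/F)/F => (F/F)/F => (v/F)/F => (v/(S))/F => (v/(S/F))/F => (v/(F/F))/F => (v/(v/F))/F => (v/(v/v))/F => (v/(v/v))/v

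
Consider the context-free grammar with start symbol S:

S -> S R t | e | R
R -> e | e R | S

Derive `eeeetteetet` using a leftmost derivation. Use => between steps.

S=>SRt=>SRtRt=>SRtRtRt=>RRtRtRt=>eRRtRtRt=>eSRtRtRt=>eeRtRtRt=>eeStRtRt=>eeSRttRtRt=>eeeRttRtRt=>eeeettRtRt=>eeeetteRtRt=>eeeetteetRt=>eeeetteetet

S => SRt   [S -> S R t]
SRt => SRtRt   [S -> S R t]
SRtRt => SRtRtRt   [S -> S R t]
SRtRtRt => RRtRtRt   [S -> R]
RRtRtRt => eRRtRtRt   [R -> e R]
eRRtRtRt => eSRtRtRt   [R -> S]
eSRtRtRt => eeRtRtRt   [S -> e]
eeRtRtRt => eeStRtRt   [R -> S]
eeStRtRt => eeSRttRtRt   [S -> S R t]
eeSRttRtRt => eeeRttRtRt   [S -> e]
eeeRttRtRt => eeeettRtRt   [R -> e]
eeeettRtRt => eeeetteRtRt   [R -> e R]
eeeetteRtRt => eeeetteetRt   [R -> e]
eeeetteetRt => eeeetteetet   [R -> e]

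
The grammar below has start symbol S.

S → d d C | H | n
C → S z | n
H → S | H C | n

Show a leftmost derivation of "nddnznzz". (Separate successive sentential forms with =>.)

S => H => HC => nC => nSz => nHz => nHCz => nSCz => nddCCz => nddSzCz => nddnzCz => nddnzSzz => nddnznzz

S => H   [S → H]
H => HC   [H → H C]
HC => nC   [H → n]
nC => nSz   [C → S z]
nSz => nHz   [S → H]
nHz => nHCz   [H → H C]
nHCz => nSCz   [H → S]
nSCz => nddCCz   [S → d d C]
nddCCz => nddSzCz   [C → S z]
nddSzCz => nddnzCz   [S → n]
nddnzCz => nddnzSzz   [C → S z]
nddnzSzz => nddnznzz   [S → n]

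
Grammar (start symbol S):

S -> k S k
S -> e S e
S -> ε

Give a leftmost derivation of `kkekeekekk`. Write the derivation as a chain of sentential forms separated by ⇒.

S⇒kSk⇒kkSkk⇒kkeSekk⇒kkekSkekk⇒kkekeSekekk⇒kkekeekekk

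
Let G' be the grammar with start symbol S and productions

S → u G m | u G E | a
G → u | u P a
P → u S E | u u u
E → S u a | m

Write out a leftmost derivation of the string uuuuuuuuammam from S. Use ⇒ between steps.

S ⇒ uGE ⇒ uuPaE ⇒ uuuSEaE ⇒ uuuuGEEaE ⇒ uuuuuPaEEaE ⇒ uuuuuuuuaEEaE ⇒ uuuuuuuuamEaE ⇒ uuuuuuuuammaE ⇒ uuuuuuuuammam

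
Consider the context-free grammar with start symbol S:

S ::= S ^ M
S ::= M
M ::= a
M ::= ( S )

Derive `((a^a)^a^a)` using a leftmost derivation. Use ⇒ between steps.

S ⇒ M ⇒ (S) ⇒ (S^M) ⇒ (S^M^M) ⇒ (M^M^M) ⇒ ((S)^M^M) ⇒ ((S^M)^M^M) ⇒ ((M^M)^M^M) ⇒ ((a^M)^M^M) ⇒ ((a^a)^M^M) ⇒ ((a^a)^a^M) ⇒ ((a^a)^a^a)

S ⇒ M   [S ::= M]
M ⇒ (S)   [M ::= ( S )]
(S) ⇒ (S^M)   [S ::= S ^ M]
(S^M) ⇒ (S^M^M)   [S ::= S ^ M]
(S^M^M) ⇒ (M^M^M)   [S ::= M]
(M^M^M) ⇒ ((S)^M^M)   [M ::= ( S )]
((S)^M^M) ⇒ ((S^M)^M^M)   [S ::= S ^ M]
((S^M)^M^M) ⇒ ((M^M)^M^M)   [S ::= M]
((M^M)^M^M) ⇒ ((a^M)^M^M)   [M ::= a]
((a^M)^M^M) ⇒ ((a^a)^M^M)   [M ::= a]
((a^a)^M^M) ⇒ ((a^a)^a^M)   [M ::= a]
((a^a)^a^M) ⇒ ((a^a)^a^a)   [M ::= a]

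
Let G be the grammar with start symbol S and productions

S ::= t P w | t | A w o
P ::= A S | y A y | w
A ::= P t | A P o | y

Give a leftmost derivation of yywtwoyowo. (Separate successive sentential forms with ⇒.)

S ⇒ Awo ⇒ APowo ⇒ yPowo ⇒ yyAyowo ⇒ yyAPoyowo ⇒ yyPtPoyowo ⇒ yywtPoyowo ⇒ yywtwoyowo

S ⇒ Awo   [S ::= A w o]
Awo ⇒ APowo   [A ::= A P o]
APowo ⇒ yPowo   [A ::= y]
yPowo ⇒ yyAyowo   [P ::= y A y]
yyAyowo ⇒ yyAPoyowo   [A ::= A P o]
yyAPoyowo ⇒ yyPtPoyowo   [A ::= P t]
yyPtPoyowo ⇒ yywtPoyowo   [P ::= w]
yywtPoyowo ⇒ yywtwoyowo   [P ::= w]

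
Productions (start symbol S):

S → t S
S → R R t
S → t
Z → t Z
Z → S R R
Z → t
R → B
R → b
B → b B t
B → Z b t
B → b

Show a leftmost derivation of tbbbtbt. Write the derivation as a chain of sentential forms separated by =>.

S => RRt   [S → R R t]
RRt => BRt   [R → B]
BRt => ZbtRt   [B → Z b t]
ZbtRt => SRRbtRt   [Z → S R R]
SRRbtRt => tRRbtRt   [S → t]
tRRbtRt => tbRbtRt   [R → b]
tbRbtRt => tbBbtRt   [R → B]
tbBbtRt => tbbbtRt   [B → b]
tbbbtRt => tbbbtbt   [R → b]

S => RRt => BRt => ZbtRt => SRRbtRt => tRRbtRt => tbRbtRt => tbBbtRt => tbbbtRt => tbbbtbt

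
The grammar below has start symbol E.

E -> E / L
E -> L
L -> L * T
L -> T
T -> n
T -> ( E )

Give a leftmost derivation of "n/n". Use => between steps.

E => E/L   [E -> E / L]
E/L => L/L   [E -> L]
L/L => T/L   [L -> T]
T/L => n/L   [T -> n]
n/L => n/T   [L -> T]
n/T => n/n   [T -> n]

E => E/L => L/L => T/L => n/L => n/T => n/n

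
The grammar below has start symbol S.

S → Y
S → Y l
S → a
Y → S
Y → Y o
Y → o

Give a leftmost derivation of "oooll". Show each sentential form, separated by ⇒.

S ⇒ Yl ⇒ Sl ⇒ Yll ⇒ Yoll ⇒ Yooll ⇒ oooll

S ⇒ Yl   [S → Y l]
Yl ⇒ Sl   [Y → S]
Sl ⇒ Yll   [S → Y l]
Yll ⇒ Yoll   [Y → Y o]
Yoll ⇒ Yooll   [Y → Y o]
Yooll ⇒ oooll   [Y → o]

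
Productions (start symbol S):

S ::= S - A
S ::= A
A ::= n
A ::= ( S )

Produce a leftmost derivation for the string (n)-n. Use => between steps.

S => S-A => A-A => (S)-A => (A)-A => (n)-A => (n)-n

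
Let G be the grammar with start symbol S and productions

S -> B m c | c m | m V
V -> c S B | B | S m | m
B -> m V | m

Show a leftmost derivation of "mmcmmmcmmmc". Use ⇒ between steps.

S ⇒ Bmc   [S -> B m c]
Bmc ⇒ mVmc   [B -> m V]
mVmc ⇒ mBmc   [V -> B]
mBmc ⇒ mmVmc   [B -> m V]
mmVmc ⇒ mmcSBmc   [V -> c S B]
mmcSBmc ⇒ mmcBmcBmc   [S -> B m c]
mmcBmcBmc ⇒ mmcmVmcBmc   [B -> m V]
mmcmVmcBmc ⇒ mmcmBmcBmc   [V -> B]
mmcmBmcBmc ⇒ mmcmmmcBmc   [B -> m]
mmcmmmcBmc ⇒ mmcmmmcmVmc   [B -> m V]
mmcmmmcmVmc ⇒ mmcmmmcmBmc   [V -> B]
mmcmmmcmBmc ⇒ mmcmmmcmmmc   [B -> m]

S ⇒ Bmc ⇒ mVmc ⇒ mBmc ⇒ mmVmc ⇒ mmcSBmc ⇒ mmcBmcBmc ⇒ mmcmVmcBmc ⇒ mmcmBmcBmc ⇒ mmcmmmcBmc ⇒ mmcmmmcmVmc ⇒ mmcmmmcmBmc ⇒ mmcmmmcmmmc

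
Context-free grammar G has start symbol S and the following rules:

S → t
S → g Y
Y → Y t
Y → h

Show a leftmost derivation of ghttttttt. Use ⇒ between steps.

S⇒gY⇒gYt⇒gYtt⇒gYttt⇒gYtttt⇒gYttttt⇒gYtttttt⇒gYttttttt⇒ghttttttt

S ⇒ gY   [S → g Y]
gY ⇒ gYt   [Y → Y t]
gYt ⇒ gYtt   [Y → Y t]
gYtt ⇒ gYttt   [Y → Y t]
gYttt ⇒ gYtttt   [Y → Y t]
gYtttt ⇒ gYttttt   [Y → Y t]
gYttttt ⇒ gYtttttt   [Y → Y t]
gYtttttt ⇒ gYttttttt   [Y → Y t]
gYttttttt ⇒ ghttttttt   [Y → h]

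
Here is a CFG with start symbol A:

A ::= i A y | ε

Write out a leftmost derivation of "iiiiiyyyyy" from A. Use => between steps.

A => iAy => iiAyy => iiiAyyy => iiiiAyyyy => iiiiiAyyyyy => iiiiiyyyyy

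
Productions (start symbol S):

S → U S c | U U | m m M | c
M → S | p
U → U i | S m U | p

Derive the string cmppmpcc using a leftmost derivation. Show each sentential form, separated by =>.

S => USc => SmUSc => UUmUSc => SmUUmUSc => cmUUmUSc => cmpUmUSc => cmppmUSc => cmppmpSc => cmppmpcc

S => USc   [S → U S c]
USc => SmUSc   [U → S m U]
SmUSc => UUmUSc   [S → U U]
UUmUSc => SmUUmUSc   [U → S m U]
SmUUmUSc => cmUUmUSc   [S → c]
cmUUmUSc => cmpUmUSc   [U → p]
cmpUmUSc => cmppmUSc   [U → p]
cmppmUSc => cmppmpSc   [U → p]
cmppmpSc => cmppmpcc   [S → c]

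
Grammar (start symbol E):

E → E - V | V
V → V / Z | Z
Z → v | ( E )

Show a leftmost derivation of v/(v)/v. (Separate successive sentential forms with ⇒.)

E ⇒ V ⇒ V/Z ⇒ V/Z/Z ⇒ Z/Z/Z ⇒ v/Z/Z ⇒ v/(E)/Z ⇒ v/(V)/Z ⇒ v/(Z)/Z ⇒ v/(v)/Z ⇒ v/(v)/v

E ⇒ V   [E → V]
V ⇒ V/Z   [V → V / Z]
V/Z ⇒ V/Z/Z   [V → V / Z]
V/Z/Z ⇒ Z/Z/Z   [V → Z]
Z/Z/Z ⇒ v/Z/Z   [Z → v]
v/Z/Z ⇒ v/(E)/Z   [Z → ( E )]
v/(E)/Z ⇒ v/(V)/Z   [E → V]
v/(V)/Z ⇒ v/(Z)/Z   [V → Z]
v/(Z)/Z ⇒ v/(v)/Z   [Z → v]
v/(v)/Z ⇒ v/(v)/v   [Z → v]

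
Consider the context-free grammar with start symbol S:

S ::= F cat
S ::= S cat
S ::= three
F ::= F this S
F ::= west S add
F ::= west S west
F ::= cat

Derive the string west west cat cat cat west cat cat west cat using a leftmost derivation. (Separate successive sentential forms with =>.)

S => F cat   [S ::= F cat]
F cat => west S west cat   [F ::= west S west]
west S west cat => west S cat west cat   [S ::= S cat]
west S cat west cat => west F cat cat west cat   [S ::= F cat]
west F cat cat west cat => west west S west cat cat west cat   [F ::= west S west]
west west S west cat cat west cat => west west S cat west cat cat west cat   [S ::= S cat]
west west S cat west cat cat west cat => west west F cat cat west cat cat west cat   [S ::= F cat]
west west F cat cat west cat cat west cat => west west cat cat cat west cat cat west cat   [F ::= cat]

S => F cat => west S west cat => west S cat west cat => west F cat cat west cat => west west S west cat cat west cat => west west S cat west cat cat west cat => west west F cat cat west cat cat west cat => west west cat cat cat west cat cat west cat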